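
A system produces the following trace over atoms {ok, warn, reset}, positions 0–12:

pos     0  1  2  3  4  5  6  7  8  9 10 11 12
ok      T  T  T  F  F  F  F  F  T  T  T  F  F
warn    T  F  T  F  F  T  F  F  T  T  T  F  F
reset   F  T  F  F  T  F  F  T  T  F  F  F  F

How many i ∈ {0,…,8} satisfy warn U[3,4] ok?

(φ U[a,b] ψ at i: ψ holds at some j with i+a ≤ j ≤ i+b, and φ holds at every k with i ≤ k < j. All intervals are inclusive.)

Evaluate at each i in [0,8]:
  i=0: ✗ (no rhs in [3,4])
  i=1: ✗ (no rhs in [4,5])
  i=2: ✗ (no rhs in [5,6])
  i=3: ✗ (no rhs in [6,7])
  i=4: ✗ (lhs fails at k=4 before rhs at j=8)
  i=5: ✗ (lhs fails at k=6 before rhs at j=8)
  i=6: ✗ (lhs fails at k=6 before rhs at j=9)
  i=7: ✗ (lhs fails at k=7 before rhs at j=10)
  i=8: ✗ (no rhs in [11,12])
Positions where it holds: {} → 0.

0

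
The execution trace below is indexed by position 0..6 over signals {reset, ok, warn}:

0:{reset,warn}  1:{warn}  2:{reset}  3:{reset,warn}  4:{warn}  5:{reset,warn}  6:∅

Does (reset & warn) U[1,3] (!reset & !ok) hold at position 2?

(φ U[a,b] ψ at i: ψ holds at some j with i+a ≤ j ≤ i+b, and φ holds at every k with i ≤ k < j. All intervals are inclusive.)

Need some j in [3,5] with (!reset & !ok), and (reset & warn) at every k in [2,j-1].
  j=3: (!reset & !ok) false.
  j=4: (!reset & !ok) holds, but (reset & warn) fails at k=2 → not this j.
  j=5: (!reset & !ok) false.
No j in the window works → until fails.

No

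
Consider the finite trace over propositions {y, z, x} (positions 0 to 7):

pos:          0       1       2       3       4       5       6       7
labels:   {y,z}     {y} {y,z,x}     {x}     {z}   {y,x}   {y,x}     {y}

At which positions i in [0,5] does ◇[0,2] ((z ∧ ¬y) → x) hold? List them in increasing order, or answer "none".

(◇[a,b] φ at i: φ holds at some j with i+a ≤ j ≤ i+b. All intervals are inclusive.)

Evaluate at each i in [0,5]:
  i=0: ✓ (witness j=0)
  i=1: ✓ (witness j=1)
  i=2: ✓ (witness j=2)
  i=3: ✓ (witness j=3)
  i=4: ✓ (witness j=5)
  i=5: ✓ (witness j=5)

0, 1, 2, 3, 4, 5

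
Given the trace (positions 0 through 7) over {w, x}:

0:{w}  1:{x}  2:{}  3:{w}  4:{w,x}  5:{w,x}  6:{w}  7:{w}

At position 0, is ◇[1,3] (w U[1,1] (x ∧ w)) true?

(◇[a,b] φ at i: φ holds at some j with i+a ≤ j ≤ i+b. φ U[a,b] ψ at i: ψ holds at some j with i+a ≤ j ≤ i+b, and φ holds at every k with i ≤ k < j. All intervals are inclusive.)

Check (w U[1,1] (x ∧ w)) at each j in [1,3]:
  j=1: fails
  j=2: fails
  j=3: holds
Found at j=3 → formula holds.

True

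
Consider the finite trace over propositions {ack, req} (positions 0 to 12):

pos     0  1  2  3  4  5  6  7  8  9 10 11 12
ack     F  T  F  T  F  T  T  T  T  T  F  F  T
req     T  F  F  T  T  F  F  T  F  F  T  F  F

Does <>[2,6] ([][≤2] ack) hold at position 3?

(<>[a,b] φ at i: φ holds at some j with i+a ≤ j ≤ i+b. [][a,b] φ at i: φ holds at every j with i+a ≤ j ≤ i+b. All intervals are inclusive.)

Yes

Check [][≤2] ack at each j in [5,9]:
  j=5: holds on [5,7]
  j=6: holds on [6,8]
  j=7: holds on [7,9]
  j=8: fails at 10
  j=9: fails at 10
Found at j=5 → formula holds.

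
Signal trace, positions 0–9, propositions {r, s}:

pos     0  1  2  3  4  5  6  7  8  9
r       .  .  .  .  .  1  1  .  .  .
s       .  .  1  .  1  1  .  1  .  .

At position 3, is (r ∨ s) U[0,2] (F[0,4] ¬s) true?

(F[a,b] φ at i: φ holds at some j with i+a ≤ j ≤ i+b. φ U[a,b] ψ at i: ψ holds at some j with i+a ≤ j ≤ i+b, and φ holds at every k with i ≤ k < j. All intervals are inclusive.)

Need some j in [3,5] with F[0,4] ¬s, and (r ∨ s) at every k in [3,j-1].
  j=3: F[0,4] ¬s holds; no prefix to check → satisfied.

True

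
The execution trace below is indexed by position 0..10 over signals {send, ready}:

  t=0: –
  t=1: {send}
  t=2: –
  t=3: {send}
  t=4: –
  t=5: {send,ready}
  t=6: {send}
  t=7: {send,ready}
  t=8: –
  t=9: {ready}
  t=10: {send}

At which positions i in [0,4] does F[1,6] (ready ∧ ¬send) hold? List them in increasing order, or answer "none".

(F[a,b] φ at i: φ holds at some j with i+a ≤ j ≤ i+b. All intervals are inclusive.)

Evaluate at each i in [0,4]:
  i=0: ✗ (none in [1,6])
  i=1: ✗ (none in [2,7])
  i=2: ✗ (none in [3,8])
  i=3: ✓ (witness j=9)
  i=4: ✓ (witness j=9)

3, 4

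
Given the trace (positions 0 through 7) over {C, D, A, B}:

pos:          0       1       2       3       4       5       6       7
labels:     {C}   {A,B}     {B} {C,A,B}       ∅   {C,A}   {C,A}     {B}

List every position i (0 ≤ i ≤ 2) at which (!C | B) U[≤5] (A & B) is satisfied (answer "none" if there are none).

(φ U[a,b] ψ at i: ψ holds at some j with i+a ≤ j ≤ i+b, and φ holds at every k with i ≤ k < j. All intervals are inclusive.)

Evaluate at each i in [0,2]:
  i=0: ✗ (lhs fails at k=0 before rhs at j=1)
  i=1: ✓ (rhs at j=1)
  i=2: ✓ (rhs at j=3; lhs holds on [2,2])

1, 2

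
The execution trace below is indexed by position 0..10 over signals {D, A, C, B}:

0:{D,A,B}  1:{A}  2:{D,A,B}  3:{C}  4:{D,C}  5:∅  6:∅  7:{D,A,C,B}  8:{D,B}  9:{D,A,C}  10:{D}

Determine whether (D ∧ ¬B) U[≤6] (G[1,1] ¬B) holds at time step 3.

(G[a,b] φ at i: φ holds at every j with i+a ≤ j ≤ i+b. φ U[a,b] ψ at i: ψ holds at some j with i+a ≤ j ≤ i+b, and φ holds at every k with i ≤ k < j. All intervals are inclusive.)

True

Need some j in [3,9] with G[1,1] ¬B, and (D ∧ ¬B) at every k in [3,j-1].
  j=3: G[1,1] ¬B holds; no prefix to check → satisfied.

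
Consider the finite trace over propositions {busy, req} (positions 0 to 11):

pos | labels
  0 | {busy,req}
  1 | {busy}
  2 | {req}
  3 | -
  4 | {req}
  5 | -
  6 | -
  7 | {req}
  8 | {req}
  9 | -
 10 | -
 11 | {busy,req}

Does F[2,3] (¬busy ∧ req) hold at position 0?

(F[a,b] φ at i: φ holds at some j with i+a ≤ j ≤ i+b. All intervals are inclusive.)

Check (¬busy ∧ req) at each j in [2,3]:
  j=2: true
  j=3: false
Found at j=2 → formula holds.

Holds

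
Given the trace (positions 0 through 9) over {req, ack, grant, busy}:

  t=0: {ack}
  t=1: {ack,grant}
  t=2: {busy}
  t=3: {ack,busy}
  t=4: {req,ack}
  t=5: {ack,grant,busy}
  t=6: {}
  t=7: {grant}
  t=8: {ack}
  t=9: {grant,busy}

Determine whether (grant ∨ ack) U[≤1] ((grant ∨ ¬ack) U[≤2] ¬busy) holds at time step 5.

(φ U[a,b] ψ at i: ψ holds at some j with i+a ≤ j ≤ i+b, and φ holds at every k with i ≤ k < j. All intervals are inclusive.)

Need some j in [5,6] with ((grant ∨ ¬ack) U[≤2] ¬busy), and (grant ∨ ack) at every k in [5,j-1].
  j=5: ((grant ∨ ¬ack) U[≤2] ¬busy) holds; no prefix to check → satisfied.

True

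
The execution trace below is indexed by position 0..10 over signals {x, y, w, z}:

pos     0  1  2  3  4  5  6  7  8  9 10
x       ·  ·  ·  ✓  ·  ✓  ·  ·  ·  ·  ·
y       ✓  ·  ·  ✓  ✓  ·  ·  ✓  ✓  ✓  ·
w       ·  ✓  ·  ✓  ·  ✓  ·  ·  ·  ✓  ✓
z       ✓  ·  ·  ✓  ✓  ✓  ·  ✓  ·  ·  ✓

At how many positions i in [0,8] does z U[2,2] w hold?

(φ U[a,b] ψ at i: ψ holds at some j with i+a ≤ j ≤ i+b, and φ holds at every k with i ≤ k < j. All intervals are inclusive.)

Evaluate at each i in [0,8]:
  i=0: ✗ (no rhs in [2,2])
  i=1: ✗ (lhs fails at k=1 before rhs at j=3)
  i=2: ✗ (no rhs in [4,4])
  i=3: ✓ (rhs at j=5; lhs holds on [3,4])
  i=4: ✗ (no rhs in [6,6])
  i=5: ✗ (no rhs in [7,7])
  i=6: ✗ (no rhs in [8,8])
  i=7: ✗ (lhs fails at k=8 before rhs at j=9)
  i=8: ✗ (lhs fails at k=8 before rhs at j=10)
Positions where it holds: {3} → 1.

1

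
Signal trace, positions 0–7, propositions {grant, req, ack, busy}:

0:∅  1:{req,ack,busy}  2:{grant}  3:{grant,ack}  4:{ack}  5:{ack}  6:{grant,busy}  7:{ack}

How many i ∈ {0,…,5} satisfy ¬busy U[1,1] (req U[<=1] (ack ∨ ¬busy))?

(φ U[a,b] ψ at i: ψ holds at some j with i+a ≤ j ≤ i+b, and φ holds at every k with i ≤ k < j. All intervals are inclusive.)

Evaluate at each i in [0,5]:
  i=0: ✓ (rhs at j=1; lhs holds on [0,0])
  i=1: ✗ (lhs fails at k=1 before rhs at j=2)
  i=2: ✓ (rhs at j=3; lhs holds on [2,2])
  i=3: ✓ (rhs at j=4; lhs holds on [3,3])
  i=4: ✓ (rhs at j=5; lhs holds on [4,4])
  i=5: ✗ (no rhs in [6,6])
Positions where it holds: {0, 2, 3, 4} → 4.

4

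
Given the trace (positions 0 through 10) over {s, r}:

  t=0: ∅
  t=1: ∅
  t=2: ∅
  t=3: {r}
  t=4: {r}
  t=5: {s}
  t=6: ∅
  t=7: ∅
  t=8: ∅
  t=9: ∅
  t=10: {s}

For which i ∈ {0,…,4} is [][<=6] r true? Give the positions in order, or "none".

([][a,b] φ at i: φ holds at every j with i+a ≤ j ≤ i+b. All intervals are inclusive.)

Evaluate at each i in [0,4]:
  i=0: ✗ (fails at j=0)
  i=1: ✗ (fails at j=1)
  i=2: ✗ (fails at j=2)
  i=3: ✗ (fails at j=5)
  i=4: ✗ (fails at j=5)

none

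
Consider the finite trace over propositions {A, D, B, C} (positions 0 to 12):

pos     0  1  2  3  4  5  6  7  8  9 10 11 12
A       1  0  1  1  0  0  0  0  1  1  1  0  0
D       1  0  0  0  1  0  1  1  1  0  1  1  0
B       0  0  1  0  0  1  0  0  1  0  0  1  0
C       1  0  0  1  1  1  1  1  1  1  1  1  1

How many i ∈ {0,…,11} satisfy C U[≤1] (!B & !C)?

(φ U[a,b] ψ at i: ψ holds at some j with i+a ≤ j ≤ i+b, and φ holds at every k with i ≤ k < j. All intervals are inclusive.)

2

Evaluate at each i in [0,11]:
  i=0: ✓ (rhs at j=1; lhs holds on [0,0])
  i=1: ✓ (rhs at j=1)
  i=2: ✗ (no rhs in [2,3])
  i=3: ✗ (no rhs in [3,4])
  i=4: ✗ (no rhs in [4,5])
  i=5: ✗ (no rhs in [5,6])
  i=6: ✗ (no rhs in [6,7])
  i=7: ✗ (no rhs in [7,8])
  i=8: ✗ (no rhs in [8,9])
  i=9: ✗ (no rhs in [9,10])
  i=10: ✗ (no rhs in [10,11])
  i=11: ✗ (no rhs in [11,12])
Positions where it holds: {0, 1} → 2.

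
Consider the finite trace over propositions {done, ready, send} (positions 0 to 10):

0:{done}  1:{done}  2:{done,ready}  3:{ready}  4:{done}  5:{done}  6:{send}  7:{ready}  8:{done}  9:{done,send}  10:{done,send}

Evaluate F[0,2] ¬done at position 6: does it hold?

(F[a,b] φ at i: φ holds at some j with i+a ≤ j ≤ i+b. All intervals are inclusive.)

Check ¬done at each j in [6,8]:
  j=6: true
  j=7: true
  j=8: false
Found at j=6 → formula holds.

True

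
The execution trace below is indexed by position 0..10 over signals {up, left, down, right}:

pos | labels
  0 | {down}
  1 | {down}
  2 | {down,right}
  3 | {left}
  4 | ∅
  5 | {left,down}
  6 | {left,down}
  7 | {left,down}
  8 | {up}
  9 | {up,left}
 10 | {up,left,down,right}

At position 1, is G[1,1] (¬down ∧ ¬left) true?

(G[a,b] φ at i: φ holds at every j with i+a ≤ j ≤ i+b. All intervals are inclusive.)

Check (¬down ∧ ¬left) at every j in [2,2]:
  j=2: false
Fails at j=2 → formula fails.

No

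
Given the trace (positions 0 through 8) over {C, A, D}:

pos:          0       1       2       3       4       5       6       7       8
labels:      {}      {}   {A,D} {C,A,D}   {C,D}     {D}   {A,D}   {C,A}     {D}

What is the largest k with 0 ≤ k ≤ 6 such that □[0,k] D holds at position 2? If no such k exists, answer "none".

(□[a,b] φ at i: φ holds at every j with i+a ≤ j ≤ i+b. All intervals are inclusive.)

D must hold from j=2 onward; find where it first fails.
  j=2: holds
  j=3: holds
  j=4: holds
  j=5: holds
  j=6: holds
  j=7: fails
Holds on [2,6], so largest k = 4.

4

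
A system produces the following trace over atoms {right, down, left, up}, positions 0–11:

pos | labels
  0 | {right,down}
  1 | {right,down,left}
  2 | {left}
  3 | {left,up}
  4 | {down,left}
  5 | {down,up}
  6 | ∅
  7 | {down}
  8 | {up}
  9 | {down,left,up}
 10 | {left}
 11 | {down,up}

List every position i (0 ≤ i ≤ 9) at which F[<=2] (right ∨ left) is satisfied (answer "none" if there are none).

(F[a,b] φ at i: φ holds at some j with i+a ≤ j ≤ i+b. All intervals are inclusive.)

0, 1, 2, 3, 4, 7, 8, 9

Evaluate at each i in [0,9]:
  i=0: ✓ (witness j=0)
  i=1: ✓ (witness j=1)
  i=2: ✓ (witness j=2)
  i=3: ✓ (witness j=3)
  i=4: ✓ (witness j=4)
  i=5: ✗ (none in [5,7])
  i=6: ✗ (none in [6,8])
  i=7: ✓ (witness j=9)
  i=8: ✓ (witness j=9)
  i=9: ✓ (witness j=9)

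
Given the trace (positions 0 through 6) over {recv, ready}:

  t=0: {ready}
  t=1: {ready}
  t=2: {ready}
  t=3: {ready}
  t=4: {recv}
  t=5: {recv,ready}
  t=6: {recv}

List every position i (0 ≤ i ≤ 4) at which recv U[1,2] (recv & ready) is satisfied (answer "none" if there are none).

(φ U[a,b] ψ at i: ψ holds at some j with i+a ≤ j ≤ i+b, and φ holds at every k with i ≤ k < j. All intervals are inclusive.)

4

Evaluate at each i in [0,4]:
  i=0: ✗ (no rhs in [1,2])
  i=1: ✗ (no rhs in [2,3])
  i=2: ✗ (no rhs in [3,4])
  i=3: ✗ (lhs fails at k=3 before rhs at j=5)
  i=4: ✓ (rhs at j=5; lhs holds on [4,4])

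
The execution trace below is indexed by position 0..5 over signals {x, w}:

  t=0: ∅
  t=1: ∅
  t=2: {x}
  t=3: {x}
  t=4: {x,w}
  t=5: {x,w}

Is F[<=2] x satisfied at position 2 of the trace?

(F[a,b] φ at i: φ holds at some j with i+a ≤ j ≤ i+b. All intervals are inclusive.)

Yes

Check x at each j in [2,4]:
  j=2: true
  j=3: true
  j=4: true
Found at j=2 → formula holds.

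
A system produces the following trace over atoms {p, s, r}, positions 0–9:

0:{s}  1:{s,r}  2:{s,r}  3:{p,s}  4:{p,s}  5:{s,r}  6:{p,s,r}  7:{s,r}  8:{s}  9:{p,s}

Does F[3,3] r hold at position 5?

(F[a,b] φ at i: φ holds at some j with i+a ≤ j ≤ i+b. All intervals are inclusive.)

Check r at each j in [8,8]:
  j=8: false
No position in the window satisfies it → formula fails.

False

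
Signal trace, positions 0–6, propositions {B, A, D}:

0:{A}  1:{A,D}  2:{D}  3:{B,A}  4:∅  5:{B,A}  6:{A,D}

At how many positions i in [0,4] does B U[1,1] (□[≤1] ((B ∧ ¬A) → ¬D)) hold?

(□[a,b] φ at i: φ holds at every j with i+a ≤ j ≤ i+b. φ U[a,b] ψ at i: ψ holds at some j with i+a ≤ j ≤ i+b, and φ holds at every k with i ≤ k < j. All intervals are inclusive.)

1

Evaluate at each i in [0,4]:
  i=0: ✗ (lhs fails at k=0 before rhs at j=1)
  i=1: ✗ (lhs fails at k=1 before rhs at j=2)
  i=2: ✗ (lhs fails at k=2 before rhs at j=3)
  i=3: ✓ (rhs at j=4; lhs holds on [3,3])
  i=4: ✗ (lhs fails at k=4 before rhs at j=5)
Positions where it holds: {3} → 1.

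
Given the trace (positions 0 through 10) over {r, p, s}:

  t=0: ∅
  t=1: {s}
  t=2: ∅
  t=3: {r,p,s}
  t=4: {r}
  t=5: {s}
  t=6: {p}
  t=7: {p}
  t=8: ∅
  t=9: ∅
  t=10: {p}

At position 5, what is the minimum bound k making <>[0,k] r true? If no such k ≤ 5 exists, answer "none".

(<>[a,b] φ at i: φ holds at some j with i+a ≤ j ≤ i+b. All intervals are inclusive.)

none

Scan j = 5,6,… for r:
  j=5: fails
  j=6: fails
  j=7: fails
  j=8: fails
  j=9: fails
  j=10: fails
No j in [5,10] satisfies it → none.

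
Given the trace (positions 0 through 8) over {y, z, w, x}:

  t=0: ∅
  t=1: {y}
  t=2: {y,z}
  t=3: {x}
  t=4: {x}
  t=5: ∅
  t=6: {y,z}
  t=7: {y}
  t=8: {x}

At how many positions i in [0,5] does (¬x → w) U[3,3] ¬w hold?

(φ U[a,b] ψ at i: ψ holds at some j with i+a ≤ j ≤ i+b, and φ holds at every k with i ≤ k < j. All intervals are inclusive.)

Evaluate at each i in [0,5]:
  i=0: ✗ (lhs fails at k=0 before rhs at j=3)
  i=1: ✗ (lhs fails at k=1 before rhs at j=4)
  i=2: ✗ (lhs fails at k=2 before rhs at j=5)
  i=3: ✗ (lhs fails at k=5 before rhs at j=6)
  i=4: ✗ (lhs fails at k=5 before rhs at j=7)
  i=5: ✗ (lhs fails at k=5 before rhs at j=8)
Positions where it holds: {} → 0.

0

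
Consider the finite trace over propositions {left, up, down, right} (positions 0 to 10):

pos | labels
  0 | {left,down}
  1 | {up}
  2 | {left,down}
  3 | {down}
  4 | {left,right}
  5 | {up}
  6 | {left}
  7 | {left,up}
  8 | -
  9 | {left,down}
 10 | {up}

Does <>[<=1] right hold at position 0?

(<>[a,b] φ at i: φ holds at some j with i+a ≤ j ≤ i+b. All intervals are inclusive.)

Check right at each j in [0,1]:
  j=0: false
  j=1: false
No position in the window satisfies it → formula fails.

No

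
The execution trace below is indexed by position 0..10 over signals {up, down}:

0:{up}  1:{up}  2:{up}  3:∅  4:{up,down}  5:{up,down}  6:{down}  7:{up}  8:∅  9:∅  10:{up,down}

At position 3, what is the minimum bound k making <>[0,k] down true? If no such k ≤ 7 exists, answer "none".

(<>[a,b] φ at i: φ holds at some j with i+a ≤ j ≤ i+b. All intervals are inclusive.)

Scan j = 3,4,… for down:
  j=3: fails
  j=4: holds
First hit at j=4, so smallest k = 4-3 = 1.

1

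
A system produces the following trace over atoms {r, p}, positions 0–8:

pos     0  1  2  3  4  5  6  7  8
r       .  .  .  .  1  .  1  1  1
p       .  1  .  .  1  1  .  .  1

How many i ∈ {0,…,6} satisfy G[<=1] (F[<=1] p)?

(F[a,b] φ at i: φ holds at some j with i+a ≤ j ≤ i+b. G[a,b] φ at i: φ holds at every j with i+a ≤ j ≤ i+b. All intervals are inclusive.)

Evaluate at each i in [0,6]:
  i=0: ✓ (all of [0,1])
  i=1: ✗ (fails at j=2)
  i=2: ✗ (fails at j=2)
  i=3: ✓ (all of [3,4])
  i=4: ✓ (all of [4,5])
  i=5: ✗ (fails at j=6)
  i=6: ✗ (fails at j=6)
Positions where it holds: {0, 3, 4} → 3.

3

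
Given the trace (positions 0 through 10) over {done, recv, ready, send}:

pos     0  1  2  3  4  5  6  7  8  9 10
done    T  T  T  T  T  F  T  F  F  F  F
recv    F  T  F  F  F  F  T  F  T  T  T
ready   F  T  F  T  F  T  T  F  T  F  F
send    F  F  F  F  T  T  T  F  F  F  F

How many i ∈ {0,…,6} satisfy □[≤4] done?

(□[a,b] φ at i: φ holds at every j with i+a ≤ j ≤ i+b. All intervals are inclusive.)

1

Evaluate at each i in [0,6]:
  i=0: ✓ (all of [0,4])
  i=1: ✗ (fails at j=5)
  i=2: ✗ (fails at j=5)
  i=3: ✗ (fails at j=5)
  i=4: ✗ (fails at j=5)
  i=5: ✗ (fails at j=5)
  i=6: ✗ (fails at j=7)
Positions where it holds: {0} → 1.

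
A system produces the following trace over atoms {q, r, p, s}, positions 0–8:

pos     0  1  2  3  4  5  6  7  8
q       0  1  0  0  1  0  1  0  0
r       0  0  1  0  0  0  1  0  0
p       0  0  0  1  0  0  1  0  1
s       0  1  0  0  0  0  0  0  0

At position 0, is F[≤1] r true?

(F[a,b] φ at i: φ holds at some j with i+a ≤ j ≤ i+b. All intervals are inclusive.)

False

Check r at each j in [0,1]:
  j=0: false
  j=1: false
No position in the window satisfies it → formula fails.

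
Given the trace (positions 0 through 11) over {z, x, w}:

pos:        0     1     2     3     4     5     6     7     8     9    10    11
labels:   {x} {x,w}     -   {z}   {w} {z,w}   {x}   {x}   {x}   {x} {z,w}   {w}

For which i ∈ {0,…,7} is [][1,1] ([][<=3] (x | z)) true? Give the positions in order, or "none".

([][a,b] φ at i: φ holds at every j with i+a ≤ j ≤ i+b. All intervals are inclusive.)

Evaluate at each i in [0,7]:
  i=0: ✗ (fails at j=1)
  i=1: ✗ (fails at j=2)
  i=2: ✗ (fails at j=3)
  i=3: ✗ (fails at j=4)
  i=4: ✓ (all of [5,5])
  i=5: ✓ (all of [6,6])
  i=6: ✓ (all of [7,7])
  i=7: ✗ (fails at j=8)

4, 5, 6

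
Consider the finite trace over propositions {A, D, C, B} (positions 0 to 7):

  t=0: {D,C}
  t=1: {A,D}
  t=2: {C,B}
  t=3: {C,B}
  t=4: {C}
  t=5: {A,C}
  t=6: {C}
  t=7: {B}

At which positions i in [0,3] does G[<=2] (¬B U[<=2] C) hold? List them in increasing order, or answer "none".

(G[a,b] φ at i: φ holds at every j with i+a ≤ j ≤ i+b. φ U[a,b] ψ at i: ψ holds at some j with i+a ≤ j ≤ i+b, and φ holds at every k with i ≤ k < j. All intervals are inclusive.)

Evaluate at each i in [0,3]:
  i=0: ✓ (all of [0,2])
  i=1: ✓ (all of [1,3])
  i=2: ✓ (all of [2,4])
  i=3: ✓ (all of [3,5])

0, 1, 2, 3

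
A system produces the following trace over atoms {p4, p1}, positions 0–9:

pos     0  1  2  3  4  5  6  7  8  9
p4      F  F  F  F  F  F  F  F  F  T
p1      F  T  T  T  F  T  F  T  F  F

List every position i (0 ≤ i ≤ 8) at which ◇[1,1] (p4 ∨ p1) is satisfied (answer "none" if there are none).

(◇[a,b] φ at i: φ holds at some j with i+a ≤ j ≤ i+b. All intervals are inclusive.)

0, 1, 2, 4, 6, 8

Evaluate at each i in [0,8]:
  i=0: ✓ (witness j=1)
  i=1: ✓ (witness j=2)
  i=2: ✓ (witness j=3)
  i=3: ✗ (none in [4,4])
  i=4: ✓ (witness j=5)
  i=5: ✗ (none in [6,6])
  i=6: ✓ (witness j=7)
  i=7: ✗ (none in [8,8])
  i=8: ✓ (witness j=9)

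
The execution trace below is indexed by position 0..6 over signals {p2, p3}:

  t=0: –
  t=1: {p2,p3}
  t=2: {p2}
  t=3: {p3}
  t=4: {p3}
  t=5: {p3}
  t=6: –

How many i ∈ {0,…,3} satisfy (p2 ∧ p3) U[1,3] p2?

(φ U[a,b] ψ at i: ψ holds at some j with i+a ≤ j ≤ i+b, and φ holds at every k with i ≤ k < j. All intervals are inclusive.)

Evaluate at each i in [0,3]:
  i=0: ✗ (lhs fails at k=0 before rhs at j=1)
  i=1: ✓ (rhs at j=2; lhs holds on [1,1])
  i=2: ✗ (no rhs in [3,5])
  i=3: ✗ (no rhs in [4,6])
Positions where it holds: {1} → 1.

1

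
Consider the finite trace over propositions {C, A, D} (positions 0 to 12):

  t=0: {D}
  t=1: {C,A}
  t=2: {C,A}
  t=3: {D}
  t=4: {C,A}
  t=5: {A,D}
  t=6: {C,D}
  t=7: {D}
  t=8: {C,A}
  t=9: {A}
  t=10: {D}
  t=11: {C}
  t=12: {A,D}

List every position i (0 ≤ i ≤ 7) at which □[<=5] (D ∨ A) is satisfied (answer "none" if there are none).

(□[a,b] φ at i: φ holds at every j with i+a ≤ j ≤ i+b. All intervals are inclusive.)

0, 1, 2, 3, 4, 5

Evaluate at each i in [0,7]:
  i=0: ✓ (all of [0,5])
  i=1: ✓ (all of [1,6])
  i=2: ✓ (all of [2,7])
  i=3: ✓ (all of [3,8])
  i=4: ✓ (all of [4,9])
  i=5: ✓ (all of [5,10])
  i=6: ✗ (fails at j=11)
  i=7: ✗ (fails at j=11)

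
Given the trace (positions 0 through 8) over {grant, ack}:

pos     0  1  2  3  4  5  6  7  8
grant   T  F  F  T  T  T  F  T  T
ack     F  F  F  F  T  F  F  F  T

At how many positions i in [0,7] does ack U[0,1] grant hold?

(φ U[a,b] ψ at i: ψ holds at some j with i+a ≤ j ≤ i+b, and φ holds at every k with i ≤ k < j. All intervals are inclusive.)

5

Evaluate at each i in [0,7]:
  i=0: ✓ (rhs at j=0)
  i=1: ✗ (no rhs in [1,2])
  i=2: ✗ (lhs fails at k=2 before rhs at j=3)
  i=3: ✓ (rhs at j=3)
  i=4: ✓ (rhs at j=4)
  i=5: ✓ (rhs at j=5)
  i=6: ✗ (lhs fails at k=6 before rhs at j=7)
  i=7: ✓ (rhs at j=7)
Positions where it holds: {0, 3, 4, 5, 7} → 5.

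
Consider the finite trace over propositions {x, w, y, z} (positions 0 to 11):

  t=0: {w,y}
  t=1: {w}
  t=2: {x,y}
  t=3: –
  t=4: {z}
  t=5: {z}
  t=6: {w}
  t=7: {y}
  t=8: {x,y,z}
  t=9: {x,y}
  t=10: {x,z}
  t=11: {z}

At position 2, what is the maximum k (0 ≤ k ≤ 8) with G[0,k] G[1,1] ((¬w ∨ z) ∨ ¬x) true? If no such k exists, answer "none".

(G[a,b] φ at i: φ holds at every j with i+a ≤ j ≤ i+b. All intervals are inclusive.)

G[1,1] ((¬w ∨ z) ∨ ¬x) must hold from j=2 onward; find where it first fails.
  j=2: holds
  j=3: holds
  j=4: holds
  j=5: holds
  j=6: holds
  j=7: holds
  j=8: holds
  j=9: holds
  j=10: holds
Holds through j=10; largest k = 8.

8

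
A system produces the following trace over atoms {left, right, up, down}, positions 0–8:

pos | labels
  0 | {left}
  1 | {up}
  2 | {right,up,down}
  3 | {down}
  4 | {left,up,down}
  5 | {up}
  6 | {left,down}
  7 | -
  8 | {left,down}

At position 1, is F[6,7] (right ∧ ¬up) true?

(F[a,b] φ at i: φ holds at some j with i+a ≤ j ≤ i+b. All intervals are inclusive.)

Check (right ∧ ¬up) at each j in [7,8]:
  j=7: false
  j=8: false
No position in the window satisfies it → formula fails.

No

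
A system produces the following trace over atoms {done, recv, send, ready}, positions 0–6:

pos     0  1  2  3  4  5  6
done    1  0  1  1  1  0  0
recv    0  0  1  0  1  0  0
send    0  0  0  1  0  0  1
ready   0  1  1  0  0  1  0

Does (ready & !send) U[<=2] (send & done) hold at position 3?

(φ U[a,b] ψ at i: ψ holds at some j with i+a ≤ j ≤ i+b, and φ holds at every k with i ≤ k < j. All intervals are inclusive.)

Need some j in [3,5] with (send & done), and (ready & !send) at every k in [3,j-1].
  j=3: (send & done) holds; no prefix to check → satisfied.

Yes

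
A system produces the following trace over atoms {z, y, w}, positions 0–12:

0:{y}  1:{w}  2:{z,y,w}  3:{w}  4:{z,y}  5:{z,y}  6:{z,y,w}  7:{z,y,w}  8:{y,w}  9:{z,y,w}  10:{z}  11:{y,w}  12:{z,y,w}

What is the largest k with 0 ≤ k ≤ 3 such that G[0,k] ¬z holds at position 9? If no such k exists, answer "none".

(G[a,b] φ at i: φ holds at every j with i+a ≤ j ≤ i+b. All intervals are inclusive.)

¬z must hold from j=9 onward; find where it first fails.
  j=9: fails → no k works.

none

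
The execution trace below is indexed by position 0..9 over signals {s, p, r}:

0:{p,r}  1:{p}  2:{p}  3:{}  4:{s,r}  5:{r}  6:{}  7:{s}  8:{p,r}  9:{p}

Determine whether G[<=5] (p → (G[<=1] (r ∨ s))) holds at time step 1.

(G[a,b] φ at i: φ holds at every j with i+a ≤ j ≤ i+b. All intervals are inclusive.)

False

Check (p → (G[<=1] (r ∨ s))) at every j in [1,6]:
  j=1: antecedent true; consequent fails at 1 → ✗
  j=2: antecedent true; consequent fails at 2 → ✗
  j=3: antecedent false → ✓
  j=4: antecedent false → ✓
  j=5: antecedent false → ✓
  j=6: antecedent false → ✓
Fails at j=1 → formula fails.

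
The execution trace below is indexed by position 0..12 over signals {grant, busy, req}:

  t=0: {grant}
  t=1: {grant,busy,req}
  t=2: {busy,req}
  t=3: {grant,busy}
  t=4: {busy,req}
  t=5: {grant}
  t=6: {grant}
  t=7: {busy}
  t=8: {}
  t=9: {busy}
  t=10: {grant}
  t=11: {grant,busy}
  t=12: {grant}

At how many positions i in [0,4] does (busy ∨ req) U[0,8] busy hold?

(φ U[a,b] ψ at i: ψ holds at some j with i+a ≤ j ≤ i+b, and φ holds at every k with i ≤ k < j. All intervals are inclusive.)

4

Evaluate at each i in [0,4]:
  i=0: ✗ (lhs fails at k=0 before rhs at j=1)
  i=1: ✓ (rhs at j=1)
  i=2: ✓ (rhs at j=2)
  i=3: ✓ (rhs at j=3)
  i=4: ✓ (rhs at j=4)
Positions where it holds: {1, 2, 3, 4} → 4.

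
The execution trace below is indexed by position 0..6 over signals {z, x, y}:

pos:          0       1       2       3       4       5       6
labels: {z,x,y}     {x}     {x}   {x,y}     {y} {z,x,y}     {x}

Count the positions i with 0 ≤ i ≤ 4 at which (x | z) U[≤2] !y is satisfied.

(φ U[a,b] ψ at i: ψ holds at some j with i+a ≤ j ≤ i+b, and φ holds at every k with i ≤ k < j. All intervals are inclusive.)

3

Evaluate at each i in [0,4]:
  i=0: ✓ (rhs at j=1; lhs holds on [0,0])
  i=1: ✓ (rhs at j=1)
  i=2: ✓ (rhs at j=2)
  i=3: ✗ (no rhs in [3,5])
  i=4: ✗ (lhs fails at k=4 before rhs at j=6)
Positions where it holds: {0, 1, 2} → 3.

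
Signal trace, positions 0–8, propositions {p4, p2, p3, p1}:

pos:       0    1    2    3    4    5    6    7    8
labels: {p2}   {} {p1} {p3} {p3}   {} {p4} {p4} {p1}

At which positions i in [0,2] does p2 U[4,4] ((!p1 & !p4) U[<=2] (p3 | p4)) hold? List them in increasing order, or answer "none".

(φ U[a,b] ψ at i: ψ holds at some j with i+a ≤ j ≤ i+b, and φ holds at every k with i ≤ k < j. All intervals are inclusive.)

Evaluate at each i in [0,2]:
  i=0: ✗ (lhs fails at k=1 before rhs at j=4)
  i=1: ✗ (lhs fails at k=1 before rhs at j=5)
  i=2: ✗ (lhs fails at k=2 before rhs at j=6)

none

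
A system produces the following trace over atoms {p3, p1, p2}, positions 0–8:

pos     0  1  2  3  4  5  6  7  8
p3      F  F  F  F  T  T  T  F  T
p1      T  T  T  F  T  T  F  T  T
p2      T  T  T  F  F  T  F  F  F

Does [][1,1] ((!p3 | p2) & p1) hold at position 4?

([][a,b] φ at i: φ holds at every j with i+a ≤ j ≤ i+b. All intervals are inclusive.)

Check ((!p3 | p2) & p1) at every j in [5,5]:
  j=5: true
All positions satisfy it → formula holds.

True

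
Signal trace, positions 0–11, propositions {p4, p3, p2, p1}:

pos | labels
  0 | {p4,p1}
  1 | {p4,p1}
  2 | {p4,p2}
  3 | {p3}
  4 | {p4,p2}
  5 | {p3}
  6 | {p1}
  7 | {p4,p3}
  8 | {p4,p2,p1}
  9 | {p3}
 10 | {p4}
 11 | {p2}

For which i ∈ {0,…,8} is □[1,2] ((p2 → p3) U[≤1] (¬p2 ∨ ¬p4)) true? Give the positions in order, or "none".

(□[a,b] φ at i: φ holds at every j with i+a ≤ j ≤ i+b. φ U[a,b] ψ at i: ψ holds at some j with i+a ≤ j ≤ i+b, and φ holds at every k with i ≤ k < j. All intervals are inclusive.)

Evaluate at each i in [0,8]:
  i=0: ✗ (fails at j=2)
  i=1: ✗ (fails at j=2)
  i=2: ✗ (fails at j=4)
  i=3: ✗ (fails at j=4)
  i=4: ✓ (all of [5,6])
  i=5: ✓ (all of [6,7])
  i=6: ✗ (fails at j=8)
  i=7: ✗ (fails at j=8)
  i=8: ✓ (all of [9,10])

4, 5, 8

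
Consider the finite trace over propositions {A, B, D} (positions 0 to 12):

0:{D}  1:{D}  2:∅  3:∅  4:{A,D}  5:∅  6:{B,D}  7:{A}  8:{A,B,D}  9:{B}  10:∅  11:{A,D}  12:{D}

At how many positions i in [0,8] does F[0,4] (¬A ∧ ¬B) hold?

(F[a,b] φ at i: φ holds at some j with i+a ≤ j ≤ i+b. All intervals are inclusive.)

9

Evaluate at each i in [0,8]:
  i=0: ✓ (witness j=0)
  i=1: ✓ (witness j=1)
  i=2: ✓ (witness j=2)
  i=3: ✓ (witness j=3)
  i=4: ✓ (witness j=5)
  i=5: ✓ (witness j=5)
  i=6: ✓ (witness j=10)
  i=7: ✓ (witness j=10)
  i=8: ✓ (witness j=10)
Positions where it holds: {0, 1, 2, 3, 4, 5, 6, 7, 8} → 9.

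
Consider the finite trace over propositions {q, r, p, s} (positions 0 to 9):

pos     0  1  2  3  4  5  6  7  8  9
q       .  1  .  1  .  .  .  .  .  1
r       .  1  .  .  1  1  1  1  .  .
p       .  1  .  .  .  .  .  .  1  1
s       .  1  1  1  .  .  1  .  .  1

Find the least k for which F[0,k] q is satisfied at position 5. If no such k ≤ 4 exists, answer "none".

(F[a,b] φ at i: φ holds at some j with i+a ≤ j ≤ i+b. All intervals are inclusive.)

Scan j = 5,6,… for q:
  j=5: fails
  j=6: fails
  j=7: fails
  j=8: fails
  j=9: holds
First hit at j=9, so smallest k = 9-5 = 4.

4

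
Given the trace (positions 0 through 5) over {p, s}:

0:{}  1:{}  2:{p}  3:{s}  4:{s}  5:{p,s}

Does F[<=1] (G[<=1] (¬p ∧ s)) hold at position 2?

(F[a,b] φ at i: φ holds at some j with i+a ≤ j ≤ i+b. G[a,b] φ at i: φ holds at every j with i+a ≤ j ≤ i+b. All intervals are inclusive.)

Check G[<=1] (¬p ∧ s) at each j in [2,3]:
  j=2: fails at 2
  j=3: holds on [3,4]
Found at j=3 → formula holds.

True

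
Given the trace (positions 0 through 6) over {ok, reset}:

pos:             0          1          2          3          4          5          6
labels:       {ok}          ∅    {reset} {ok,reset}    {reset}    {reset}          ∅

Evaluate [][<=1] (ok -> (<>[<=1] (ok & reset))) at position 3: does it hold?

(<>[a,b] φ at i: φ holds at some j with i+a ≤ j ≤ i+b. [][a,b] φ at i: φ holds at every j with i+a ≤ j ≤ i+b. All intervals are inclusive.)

True

Check (ok -> (<>[<=1] (ok & reset))) at every j in [3,4]:
  j=3: antecedent true; consequent holds (witness at 3) → ✓
  j=4: antecedent false → ✓
All positions satisfy it → formula holds.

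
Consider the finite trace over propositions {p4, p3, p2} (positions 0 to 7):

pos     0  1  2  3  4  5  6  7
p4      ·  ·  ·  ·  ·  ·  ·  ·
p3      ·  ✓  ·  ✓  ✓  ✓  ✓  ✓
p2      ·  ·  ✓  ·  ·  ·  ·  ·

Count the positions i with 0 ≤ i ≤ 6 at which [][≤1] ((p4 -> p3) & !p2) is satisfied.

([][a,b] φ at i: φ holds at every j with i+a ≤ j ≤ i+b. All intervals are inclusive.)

Evaluate at each i in [0,6]:
  i=0: ✓ (all of [0,1])
  i=1: ✗ (fails at j=2)
  i=2: ✗ (fails at j=2)
  i=3: ✓ (all of [3,4])
  i=4: ✓ (all of [4,5])
  i=5: ✓ (all of [5,6])
  i=6: ✓ (all of [6,7])
Positions where it holds: {0, 3, 4, 5, 6} → 5.

5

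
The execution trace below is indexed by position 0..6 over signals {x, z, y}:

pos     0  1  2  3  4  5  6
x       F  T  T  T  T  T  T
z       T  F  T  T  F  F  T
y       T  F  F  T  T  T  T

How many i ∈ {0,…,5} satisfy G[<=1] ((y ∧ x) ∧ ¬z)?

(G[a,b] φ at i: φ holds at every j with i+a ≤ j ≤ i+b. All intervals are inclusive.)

Evaluate at each i in [0,5]:
  i=0: ✗ (fails at j=0)
  i=1: ✗ (fails at j=1)
  i=2: ✗ (fails at j=2)
  i=3: ✗ (fails at j=3)
  i=4: ✓ (all of [4,5])
  i=5: ✗ (fails at j=6)
Positions where it holds: {4} → 1.

1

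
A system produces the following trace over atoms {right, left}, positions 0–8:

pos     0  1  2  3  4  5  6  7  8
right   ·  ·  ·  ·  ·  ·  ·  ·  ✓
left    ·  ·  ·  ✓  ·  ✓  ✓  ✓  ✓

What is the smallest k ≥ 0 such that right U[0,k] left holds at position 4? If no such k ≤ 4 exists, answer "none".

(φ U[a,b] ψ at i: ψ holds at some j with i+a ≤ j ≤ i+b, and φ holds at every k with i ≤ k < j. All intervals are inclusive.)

Need earliest j ≥ 4 with left, and right at every k in [4,j-1].
  j=4: rhs fails.
  j=5: rhs holds but lhs fails at k=4.
  j=6: rhs holds but lhs fails at k=4.
  j=7: rhs holds but lhs fails at k=4.
  j=8: rhs holds but lhs fails at k=4.
No witness within the range → none.

none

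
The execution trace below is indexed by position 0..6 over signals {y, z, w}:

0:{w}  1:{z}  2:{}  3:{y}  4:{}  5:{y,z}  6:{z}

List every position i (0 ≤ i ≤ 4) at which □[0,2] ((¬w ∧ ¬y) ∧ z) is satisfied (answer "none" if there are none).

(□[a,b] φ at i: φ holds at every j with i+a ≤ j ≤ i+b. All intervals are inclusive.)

none

Evaluate at each i in [0,4]:
  i=0: ✗ (fails at j=0)
  i=1: ✗ (fails at j=2)
  i=2: ✗ (fails at j=2)
  i=3: ✗ (fails at j=3)
  i=4: ✗ (fails at j=4)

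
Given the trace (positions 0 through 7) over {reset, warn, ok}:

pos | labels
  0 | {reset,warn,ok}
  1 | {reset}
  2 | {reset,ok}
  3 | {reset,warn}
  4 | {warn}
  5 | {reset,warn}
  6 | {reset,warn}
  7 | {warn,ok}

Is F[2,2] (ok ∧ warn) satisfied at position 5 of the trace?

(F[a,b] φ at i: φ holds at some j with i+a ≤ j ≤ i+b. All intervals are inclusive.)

Check (ok ∧ warn) at each j in [7,7]:
  j=7: true
Found at j=7 → formula holds.

Yes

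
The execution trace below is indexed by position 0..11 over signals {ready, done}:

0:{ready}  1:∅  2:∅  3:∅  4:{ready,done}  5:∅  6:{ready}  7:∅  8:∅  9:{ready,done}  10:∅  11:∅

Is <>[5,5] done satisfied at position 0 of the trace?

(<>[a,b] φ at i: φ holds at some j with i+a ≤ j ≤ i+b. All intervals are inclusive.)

Check done at each j in [5,5]:
  j=5: false
No position in the window satisfies it → formula fails.

False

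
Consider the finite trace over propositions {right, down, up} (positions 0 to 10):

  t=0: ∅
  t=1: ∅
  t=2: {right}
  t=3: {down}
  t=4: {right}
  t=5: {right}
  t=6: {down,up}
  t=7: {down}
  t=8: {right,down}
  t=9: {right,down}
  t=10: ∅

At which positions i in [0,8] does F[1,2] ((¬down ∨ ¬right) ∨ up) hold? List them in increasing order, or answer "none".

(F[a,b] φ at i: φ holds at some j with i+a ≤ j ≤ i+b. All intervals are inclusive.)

Evaluate at each i in [0,8]:
  i=0: ✓ (witness j=1)
  i=1: ✓ (witness j=2)
  i=2: ✓ (witness j=3)
  i=3: ✓ (witness j=4)
  i=4: ✓ (witness j=5)
  i=5: ✓ (witness j=6)
  i=6: ✓ (witness j=7)
  i=7: ✗ (none in [8,9])
  i=8: ✓ (witness j=10)

0, 1, 2, 3, 4, 5, 6, 8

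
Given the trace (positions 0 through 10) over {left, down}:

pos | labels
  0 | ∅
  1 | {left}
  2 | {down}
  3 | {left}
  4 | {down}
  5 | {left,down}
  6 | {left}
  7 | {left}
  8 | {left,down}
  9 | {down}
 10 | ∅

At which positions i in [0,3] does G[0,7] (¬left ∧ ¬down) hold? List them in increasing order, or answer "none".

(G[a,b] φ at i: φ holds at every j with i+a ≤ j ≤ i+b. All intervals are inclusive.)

none

Evaluate at each i in [0,3]:
  i=0: ✗ (fails at j=1)
  i=1: ✗ (fails at j=1)
  i=2: ✗ (fails at j=2)
  i=3: ✗ (fails at j=3)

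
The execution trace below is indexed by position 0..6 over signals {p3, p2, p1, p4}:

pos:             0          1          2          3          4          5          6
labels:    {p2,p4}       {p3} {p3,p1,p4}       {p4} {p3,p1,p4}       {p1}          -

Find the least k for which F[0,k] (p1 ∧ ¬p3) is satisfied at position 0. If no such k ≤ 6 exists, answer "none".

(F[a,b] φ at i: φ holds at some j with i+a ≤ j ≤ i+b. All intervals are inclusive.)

Scan j = 0,1,… for (p1 ∧ ¬p3):
  j=0: fails
  j=1: fails
  j=2: fails
  j=3: fails
  j=4: fails
  j=5: holds
First hit at j=5, so smallest k = 5-0 = 5.

5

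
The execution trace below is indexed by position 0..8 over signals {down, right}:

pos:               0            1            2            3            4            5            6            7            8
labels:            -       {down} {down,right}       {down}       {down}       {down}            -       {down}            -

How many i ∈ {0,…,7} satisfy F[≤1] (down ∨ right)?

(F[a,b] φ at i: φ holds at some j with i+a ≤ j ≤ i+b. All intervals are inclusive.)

Evaluate at each i in [0,7]:
  i=0: ✓ (witness j=1)
  i=1: ✓ (witness j=1)
  i=2: ✓ (witness j=2)
  i=3: ✓ (witness j=3)
  i=4: ✓ (witness j=4)
  i=5: ✓ (witness j=5)
  i=6: ✓ (witness j=7)
  i=7: ✓ (witness j=7)
Positions where it holds: {0, 1, 2, 3, 4, 5, 6, 7} → 8.

8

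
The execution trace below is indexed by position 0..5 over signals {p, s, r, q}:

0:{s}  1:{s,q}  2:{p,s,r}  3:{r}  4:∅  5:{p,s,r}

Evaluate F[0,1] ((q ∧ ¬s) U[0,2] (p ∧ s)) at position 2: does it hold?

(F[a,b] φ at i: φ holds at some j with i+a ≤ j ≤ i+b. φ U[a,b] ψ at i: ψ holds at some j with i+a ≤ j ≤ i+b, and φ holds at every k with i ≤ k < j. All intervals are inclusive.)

Holds

Check ((q ∧ ¬s) U[0,2] (p ∧ s)) at each j in [2,3]:
  j=2: holds
  j=3: fails
Found at j=2 → formula holds.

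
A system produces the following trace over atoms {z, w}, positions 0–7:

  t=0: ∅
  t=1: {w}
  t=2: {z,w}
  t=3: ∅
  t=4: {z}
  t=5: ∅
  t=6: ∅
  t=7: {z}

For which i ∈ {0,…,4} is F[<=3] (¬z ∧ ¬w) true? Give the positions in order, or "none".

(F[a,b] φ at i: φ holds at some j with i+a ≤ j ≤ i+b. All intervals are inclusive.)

0, 1, 2, 3, 4

Evaluate at each i in [0,4]:
  i=0: ✓ (witness j=0)
  i=1: ✓ (witness j=3)
  i=2: ✓ (witness j=3)
  i=3: ✓ (witness j=3)
  i=4: ✓ (witness j=5)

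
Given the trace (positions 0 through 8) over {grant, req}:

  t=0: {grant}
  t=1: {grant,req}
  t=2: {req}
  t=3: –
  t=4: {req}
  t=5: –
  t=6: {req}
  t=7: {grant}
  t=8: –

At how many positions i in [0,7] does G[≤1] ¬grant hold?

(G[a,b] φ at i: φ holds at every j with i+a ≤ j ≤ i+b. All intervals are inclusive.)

Evaluate at each i in [0,7]:
  i=0: ✗ (fails at j=0)
  i=1: ✗ (fails at j=1)
  i=2: ✓ (all of [2,3])
  i=3: ✓ (all of [3,4])
  i=4: ✓ (all of [4,5])
  i=5: ✓ (all of [5,6])
  i=6: ✗ (fails at j=7)
  i=7: ✗ (fails at j=7)
Positions where it holds: {2, 3, 4, 5} → 4.

4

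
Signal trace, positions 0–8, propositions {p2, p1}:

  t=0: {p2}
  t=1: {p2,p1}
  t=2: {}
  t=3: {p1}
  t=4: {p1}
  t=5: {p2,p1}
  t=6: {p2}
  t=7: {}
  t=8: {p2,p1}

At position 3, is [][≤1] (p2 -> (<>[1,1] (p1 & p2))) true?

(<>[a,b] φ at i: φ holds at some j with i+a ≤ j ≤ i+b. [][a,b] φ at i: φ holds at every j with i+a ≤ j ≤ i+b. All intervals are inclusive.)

True

Check (p2 -> (<>[1,1] (p1 & p2))) at every j in [3,4]:
  j=3: antecedent false → ✓
  j=4: antecedent false → ✓
All positions satisfy it → formula holds.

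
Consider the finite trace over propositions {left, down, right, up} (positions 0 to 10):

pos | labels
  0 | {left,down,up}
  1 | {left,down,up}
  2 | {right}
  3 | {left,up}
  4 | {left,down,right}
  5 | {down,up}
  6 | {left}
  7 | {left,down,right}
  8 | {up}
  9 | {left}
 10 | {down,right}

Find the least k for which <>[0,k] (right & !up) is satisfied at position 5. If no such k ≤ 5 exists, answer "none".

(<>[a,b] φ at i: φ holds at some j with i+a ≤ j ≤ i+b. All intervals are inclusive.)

2

Scan j = 5,6,… for (right & !up):
  j=5: fails
  j=6: fails
  j=7: holds
First hit at j=7, so smallest k = 7-5 = 2.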